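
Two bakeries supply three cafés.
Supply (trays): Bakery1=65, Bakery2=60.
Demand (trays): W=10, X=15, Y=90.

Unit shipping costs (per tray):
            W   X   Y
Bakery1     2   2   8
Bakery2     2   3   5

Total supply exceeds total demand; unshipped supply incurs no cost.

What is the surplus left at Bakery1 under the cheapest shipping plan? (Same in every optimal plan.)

Minimum-cost shipments:
  Bakery1 to W: 10 trays
  Bakery1 to X: 15 trays
  Bakery1 to Y: 30 trays
  Bakery2 to Y: 60 trays
Total cost = 590.
Bakery1 ships 55 of its 65, leaving 10.

10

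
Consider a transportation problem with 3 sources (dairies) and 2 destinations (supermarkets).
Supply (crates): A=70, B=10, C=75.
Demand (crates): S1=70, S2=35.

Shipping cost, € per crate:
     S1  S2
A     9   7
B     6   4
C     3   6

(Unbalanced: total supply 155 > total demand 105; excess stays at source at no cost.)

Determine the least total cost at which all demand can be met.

420

Optimal allocation:
  A–S2: 20 crates
  B–S2: 10 crates
  C–S1: 70 crates
  C–S2: 5 crates
Total cost = €420.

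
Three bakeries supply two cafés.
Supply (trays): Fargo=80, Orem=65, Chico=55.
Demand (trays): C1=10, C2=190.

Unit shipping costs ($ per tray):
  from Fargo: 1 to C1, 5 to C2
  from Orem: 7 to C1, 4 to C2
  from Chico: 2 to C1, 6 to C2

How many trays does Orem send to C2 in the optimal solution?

65

Solving gives:
  Fargo->C1: 10 × $1 = $10
  Fargo->C2: 70 × $5 = $350
  Orem->C2: 65 × $4 = $260
  Chico->C2: 55 × $6 = $330
Total cost = $950.
So Orem→C2 carries 65 trays.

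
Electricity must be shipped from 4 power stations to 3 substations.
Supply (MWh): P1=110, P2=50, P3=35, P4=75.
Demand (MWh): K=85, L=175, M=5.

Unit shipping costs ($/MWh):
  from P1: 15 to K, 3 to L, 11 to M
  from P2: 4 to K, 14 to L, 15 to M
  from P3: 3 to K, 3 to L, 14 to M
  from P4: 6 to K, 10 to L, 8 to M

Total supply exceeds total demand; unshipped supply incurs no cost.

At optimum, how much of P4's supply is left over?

Minimum-cost shipments:
  P1->L: 110 MWh
  P2->K: 50 MWh
  P3->L: 35 MWh
  P4->K: 35 MWh
  P4->L: 30 MWh
  P4->M: 5 MWh
Total cost = $1185.
P4 ships 70 of its 75, leaving 5.

5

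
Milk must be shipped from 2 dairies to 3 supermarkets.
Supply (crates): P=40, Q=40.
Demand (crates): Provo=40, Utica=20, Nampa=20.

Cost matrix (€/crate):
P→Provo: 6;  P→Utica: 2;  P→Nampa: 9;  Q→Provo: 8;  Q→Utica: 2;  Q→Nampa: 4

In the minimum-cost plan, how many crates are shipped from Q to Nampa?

20

Solving gives:
  P→Provo: 40 × €6 = €240
  Q→Utica: 20 × €2 = €40
  Q→Nampa: 20 × €4 = €80
Total cost = €360.
So Q→Nampa carries 20 crates.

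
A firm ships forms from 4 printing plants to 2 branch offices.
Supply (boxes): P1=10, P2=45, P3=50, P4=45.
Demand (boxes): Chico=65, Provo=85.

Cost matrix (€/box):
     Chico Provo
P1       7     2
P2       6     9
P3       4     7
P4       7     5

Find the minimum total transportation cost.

An optimal shipping plan:
  P1→Provo: 10 boxes
  P2→Chico: 45 boxes
  P3→Chico: 20 boxes
  P3→Provo: 30 boxes
  P4→Provo: 45 boxes
Total cost = €805.
(Supply check: P1 ships 10; P2 ships 45; P3 ships 50; P4 ships 45.)

805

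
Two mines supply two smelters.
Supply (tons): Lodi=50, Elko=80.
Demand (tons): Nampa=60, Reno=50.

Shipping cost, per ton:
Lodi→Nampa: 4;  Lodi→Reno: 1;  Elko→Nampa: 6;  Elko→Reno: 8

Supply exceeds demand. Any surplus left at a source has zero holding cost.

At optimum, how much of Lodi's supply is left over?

0

Minimum-cost shipments:
  Lodi->Reno: 50 × 1 = 50
  Elko->Nampa: 60 × 6 = 360
Total cost = 410.
Lodi ships 50 of its 50, leaving 0.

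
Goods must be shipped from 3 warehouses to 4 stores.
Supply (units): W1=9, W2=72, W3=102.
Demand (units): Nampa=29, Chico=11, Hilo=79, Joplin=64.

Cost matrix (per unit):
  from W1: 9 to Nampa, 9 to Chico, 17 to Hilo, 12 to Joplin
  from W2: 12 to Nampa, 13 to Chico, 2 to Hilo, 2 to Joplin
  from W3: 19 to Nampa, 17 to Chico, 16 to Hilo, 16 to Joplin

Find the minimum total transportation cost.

A cheapest plan:
  W1–Nampa: 9 units
  W2–Hilo: 8 units
  W2–Joplin: 64 units
  W3–Nampa: 20 units
  W3–Chico: 11 units
  W3–Hilo: 71 units
Total cost = 1928.
(Supply check: W1 ships 9; W2 ships 72; W3 ships 102.)

1928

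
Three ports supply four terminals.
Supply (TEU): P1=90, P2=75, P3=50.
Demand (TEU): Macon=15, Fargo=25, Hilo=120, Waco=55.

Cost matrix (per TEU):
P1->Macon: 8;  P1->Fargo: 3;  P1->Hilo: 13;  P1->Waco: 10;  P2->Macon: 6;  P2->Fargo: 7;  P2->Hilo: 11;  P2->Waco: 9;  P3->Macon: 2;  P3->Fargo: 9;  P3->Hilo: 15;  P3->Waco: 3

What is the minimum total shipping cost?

1805

Optimal allocation:
  P1 to Fargo: 25 TEU
  P1 to Hilo: 60 TEU
  P1 to Waco: 5 TEU
  P2 to Macon: 15 TEU
  P2 to Hilo: 60 TEU
  P3 to Waco: 50 TEU
Total cost = 1805.
(Supply check: P1 ships 90; P2 ships 75; P3 ships 50.)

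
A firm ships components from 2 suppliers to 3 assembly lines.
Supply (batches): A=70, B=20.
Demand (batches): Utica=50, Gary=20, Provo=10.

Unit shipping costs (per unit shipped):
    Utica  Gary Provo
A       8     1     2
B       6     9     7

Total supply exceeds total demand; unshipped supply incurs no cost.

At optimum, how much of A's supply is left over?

An optimal plan:
  A->Utica: 30 × 8 = 240
  A->Gary: 20 × 1 = 20
  A->Provo: 10 × 2 = 20
  B->Utica: 20 × 6 = 120
Total cost = 400.
A ships 60 of its 70, leaving 10.

10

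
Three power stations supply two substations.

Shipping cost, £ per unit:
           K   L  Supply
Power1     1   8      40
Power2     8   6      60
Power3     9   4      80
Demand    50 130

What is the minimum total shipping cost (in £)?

A cheapest plan:
  Power1 to K: 40 × £1 = £40
  Power2 to K: 10 × £8 = £80
  Power2 to L: 50 × £6 = £300
  Power3 to L: 80 × £4 = £320
Total = 40 + 80 + 300 + 320 = £740.

740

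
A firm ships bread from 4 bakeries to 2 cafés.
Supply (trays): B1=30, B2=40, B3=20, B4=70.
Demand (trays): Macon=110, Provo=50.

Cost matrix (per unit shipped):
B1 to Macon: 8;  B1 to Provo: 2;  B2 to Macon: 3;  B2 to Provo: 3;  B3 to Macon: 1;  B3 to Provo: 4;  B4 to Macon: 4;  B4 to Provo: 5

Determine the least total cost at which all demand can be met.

480

An optimal shipping plan:
  B1–Provo: 30 × 2 = 60
  B2–Macon: 20 × 3 = 60
  B2–Provo: 20 × 3 = 60
  B3–Macon: 20 × 1 = 20
  B4–Macon: 70 × 4 = 280
Total = 60 + 60 + 60 + 20 + 280 = 480.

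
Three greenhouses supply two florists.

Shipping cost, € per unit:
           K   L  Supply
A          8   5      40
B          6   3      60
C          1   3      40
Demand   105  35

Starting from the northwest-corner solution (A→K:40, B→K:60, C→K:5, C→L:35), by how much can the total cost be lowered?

Current plan cost = 40·8 + 60·6 + 5·1 + 35·3 = €790.
Optimal plan:
  A–K: 5 × €8 = €40
  A–L: 35 × €5 = €175
  B–K: 60 × €6 = €360
  C–K: 40 × €1 = €40
Optimal cost = €615.
Saving = 790 − 615 = €175.

175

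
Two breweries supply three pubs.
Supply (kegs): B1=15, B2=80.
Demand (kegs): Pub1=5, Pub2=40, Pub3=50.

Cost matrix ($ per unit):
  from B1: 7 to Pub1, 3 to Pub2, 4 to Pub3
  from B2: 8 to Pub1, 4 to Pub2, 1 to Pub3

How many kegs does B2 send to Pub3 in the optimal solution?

Optimal shipments:
  B1→Pub2: 15 × $3 = $45
  B2→Pub1: 5 × $8 = $40
  B2→Pub2: 25 × $4 = $100
  B2→Pub3: 50 × $1 = $50
Total cost = $235.
So B2→Pub3 carries 50 kegs.

50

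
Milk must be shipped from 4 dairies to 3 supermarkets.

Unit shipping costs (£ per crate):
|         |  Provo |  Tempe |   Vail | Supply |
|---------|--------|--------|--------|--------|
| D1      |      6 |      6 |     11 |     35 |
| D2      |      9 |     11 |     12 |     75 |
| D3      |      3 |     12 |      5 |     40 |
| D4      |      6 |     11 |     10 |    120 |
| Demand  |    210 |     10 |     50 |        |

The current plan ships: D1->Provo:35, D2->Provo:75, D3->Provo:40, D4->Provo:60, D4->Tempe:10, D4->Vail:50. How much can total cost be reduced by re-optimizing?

140

Current plan cost = 35·6 + 75·9 + 40·3 + 60·6 + 10·11 + 50·10 = £1975.
Optimal plan:
  D1 to Provo: 25 × £6 = £150
  D1 to Tempe: 10 × £6 = £60
  D2 to Provo: 65 × £9 = £585
  D2 to Vail: 10 × £12 = £120
  D3 to Vail: 40 × £5 = £200
  D4 to Provo: 120 × £6 = £720
Optimal cost = £1835.
Saving = 1975 − 1835 = £140.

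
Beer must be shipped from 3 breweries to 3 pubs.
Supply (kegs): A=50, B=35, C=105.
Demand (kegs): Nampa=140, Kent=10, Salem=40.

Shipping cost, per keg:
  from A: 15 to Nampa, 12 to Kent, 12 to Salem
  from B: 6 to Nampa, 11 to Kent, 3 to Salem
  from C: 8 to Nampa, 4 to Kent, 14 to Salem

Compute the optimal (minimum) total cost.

1640

Optimal allocation:
  A to Nampa: 10 × 15 = 150
  A to Salem: 40 × 12 = 480
  B to Nampa: 35 × 6 = 210
  C to Nampa: 95 × 8 = 760
  C to Kent: 10 × 4 = 40
Total = 150 + 480 + 210 + 760 + 40 = 1640.
(Supply check: A ships 50; B ships 35; C ships 105.)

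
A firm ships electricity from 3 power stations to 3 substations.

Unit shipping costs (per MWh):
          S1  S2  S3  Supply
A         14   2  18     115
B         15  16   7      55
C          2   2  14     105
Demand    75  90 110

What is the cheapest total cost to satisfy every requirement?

An optimal shipping plan:
  A to S2: 90 MWh
  A to S3: 25 MWh
  B to S3: 55 MWh
  C to S1: 75 MWh
  C to S3: 30 MWh
Total cost = 1585.
(Supply check: A ships 115; B ships 55; C ships 105.)

1585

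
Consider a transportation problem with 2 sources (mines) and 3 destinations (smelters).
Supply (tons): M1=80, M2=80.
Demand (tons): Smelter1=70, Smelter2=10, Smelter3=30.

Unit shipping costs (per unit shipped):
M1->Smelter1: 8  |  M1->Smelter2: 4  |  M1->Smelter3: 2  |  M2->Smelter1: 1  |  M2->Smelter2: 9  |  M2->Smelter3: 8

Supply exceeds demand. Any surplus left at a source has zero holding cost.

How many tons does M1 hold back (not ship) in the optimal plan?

An optimal plan:
  M1 to Smelter2: 10 × 4 = 40
  M1 to Smelter3: 30 × 2 = 60
  M2 to Smelter1: 70 × 1 = 70
Total cost = 170.
M1 ships 40 of its 80, leaving 40.

40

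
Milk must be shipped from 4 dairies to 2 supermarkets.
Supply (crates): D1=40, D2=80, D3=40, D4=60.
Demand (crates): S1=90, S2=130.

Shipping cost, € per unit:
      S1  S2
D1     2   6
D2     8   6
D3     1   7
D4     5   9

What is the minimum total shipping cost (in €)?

Optimal allocation:
  D1 to S1: 40 × €2 = €80
  D2 to S2: 80 × €6 = €480
  D3 to S1: 40 × €1 = €40
  D4 to S1: 10 × €5 = €50
  D4 to S2: 50 × €9 = €450
Total = 80 + 480 + 40 + 50 + 450 = €1100.

1100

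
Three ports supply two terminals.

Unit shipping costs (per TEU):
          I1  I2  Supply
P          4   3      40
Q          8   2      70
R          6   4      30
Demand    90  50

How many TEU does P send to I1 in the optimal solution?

Optimal shipments:
  P->I1: 40 × 4 = 160
  Q->I1: 20 × 8 = 160
  Q->I2: 50 × 2 = 100
  R->I1: 30 × 6 = 180
Total cost = 600.
So P→I1 carries 40 TEU.

40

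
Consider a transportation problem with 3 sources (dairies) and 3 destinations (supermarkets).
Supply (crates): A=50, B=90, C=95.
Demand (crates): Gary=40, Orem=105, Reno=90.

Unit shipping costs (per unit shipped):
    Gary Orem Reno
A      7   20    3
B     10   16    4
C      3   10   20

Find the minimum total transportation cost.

1740

A cheapest plan:
  A to Gary: 40 crates
  A to Reno: 10 crates
  B to Orem: 10 crates
  B to Reno: 80 crates
  C to Orem: 95 crates
Total cost = 1740.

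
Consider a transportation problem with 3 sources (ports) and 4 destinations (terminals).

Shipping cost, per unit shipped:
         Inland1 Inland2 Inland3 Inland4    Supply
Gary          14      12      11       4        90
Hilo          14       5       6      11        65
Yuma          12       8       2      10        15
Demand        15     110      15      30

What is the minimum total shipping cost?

1225

A cheapest plan:
  Gary to Inland1: 15 × 14 = 210
  Gary to Inland2: 45 × 12 = 540
  Gary to Inland4: 30 × 4 = 120
  Hilo to Inland2: 65 × 5 = 325
  Yuma to Inland3: 15 × 2 = 30
Total = 210 + 540 + 120 + 325 + 30 = 1225.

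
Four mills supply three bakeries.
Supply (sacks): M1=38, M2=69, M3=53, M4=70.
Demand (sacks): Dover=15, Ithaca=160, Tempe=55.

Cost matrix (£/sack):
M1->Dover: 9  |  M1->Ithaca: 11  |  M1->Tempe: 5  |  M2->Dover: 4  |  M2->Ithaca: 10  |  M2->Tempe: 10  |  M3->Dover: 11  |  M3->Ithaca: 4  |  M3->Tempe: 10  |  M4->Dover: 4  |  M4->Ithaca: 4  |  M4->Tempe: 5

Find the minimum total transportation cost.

A cheapest plan:
  M1->Tempe: 38 × £5 = £190
  M2->Dover: 15 × £4 = £60
  M2->Ithaca: 37 × £10 = £370
  M2->Tempe: 17 × £10 = £170
  M3->Ithaca: 53 × £4 = £212
  M4->Ithaca: 70 × £4 = £280
Total = 190 + 60 + 370 + 170 + 212 + 280 = £1282.

1282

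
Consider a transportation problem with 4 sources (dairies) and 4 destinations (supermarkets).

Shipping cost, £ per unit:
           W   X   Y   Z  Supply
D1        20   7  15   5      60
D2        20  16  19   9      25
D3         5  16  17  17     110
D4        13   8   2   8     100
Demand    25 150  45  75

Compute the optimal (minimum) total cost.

2560

One minimum-cost allocation:
  D1→X: 10 crates
  D1→Z: 50 crates
  D2→Z: 25 crates
  D3→W: 25 crates
  D3→X: 85 crates
  D4→X: 55 crates
  D4→Y: 45 crates
Total cost = £2560.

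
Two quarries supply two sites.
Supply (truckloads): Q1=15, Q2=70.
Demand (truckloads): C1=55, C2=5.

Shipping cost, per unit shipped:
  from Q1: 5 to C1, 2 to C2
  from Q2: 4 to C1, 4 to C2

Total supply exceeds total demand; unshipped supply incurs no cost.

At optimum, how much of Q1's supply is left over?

An optimal plan:
  Q1->C2: 5 × 2 = 10
  Q2->C1: 55 × 4 = 220
Total cost = 230.
Q1 ships 5 of its 15, leaving 10.

10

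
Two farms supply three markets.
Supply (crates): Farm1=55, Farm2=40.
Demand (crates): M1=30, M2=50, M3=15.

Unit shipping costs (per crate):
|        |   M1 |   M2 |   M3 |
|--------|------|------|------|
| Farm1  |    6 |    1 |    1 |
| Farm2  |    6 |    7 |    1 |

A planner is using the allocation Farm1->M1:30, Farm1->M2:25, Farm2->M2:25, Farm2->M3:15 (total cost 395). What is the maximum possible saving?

Current plan cost = 30·6 + 25·1 + 25·7 + 15·1 = 395.
Optimal plan:
  Farm1–M1: 5 crates
  Farm1–M2: 50 crates
  Farm2–M1: 25 crates
  Farm2–M3: 15 crates
Optimal cost = 245.
Saving = 395 − 245 = 150.

150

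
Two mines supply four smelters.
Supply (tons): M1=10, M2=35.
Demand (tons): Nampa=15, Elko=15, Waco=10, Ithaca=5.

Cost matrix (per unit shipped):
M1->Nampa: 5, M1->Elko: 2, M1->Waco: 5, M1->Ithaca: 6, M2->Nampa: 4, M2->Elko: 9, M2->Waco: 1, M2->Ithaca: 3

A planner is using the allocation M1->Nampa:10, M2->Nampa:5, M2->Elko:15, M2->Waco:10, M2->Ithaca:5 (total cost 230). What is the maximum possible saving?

Current plan cost = 10·5 + 5·4 + 15·9 + 10·1 + 5·3 = 230.
Optimal plan:
  M1 to Elko: 10 × 2 = 20
  M2 to Nampa: 15 × 4 = 60
  M2 to Elko: 5 × 9 = 45
  M2 to Waco: 10 × 1 = 10
  M2 to Ithaca: 5 × 3 = 15
Optimal cost = 150.
Saving = 230 − 150 = 80.

80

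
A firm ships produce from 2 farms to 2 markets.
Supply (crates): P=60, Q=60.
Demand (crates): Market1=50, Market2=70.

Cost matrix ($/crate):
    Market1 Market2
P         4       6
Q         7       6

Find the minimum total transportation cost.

620

Optimal allocation:
  P–Market1: 50 × $4 = $200
  P–Market2: 10 × $6 = $60
  Q–Market2: 60 × $6 = $360
Total = 200 + 60 + 360 = $620.
(Supply check: P ships 60; Q ships 60.)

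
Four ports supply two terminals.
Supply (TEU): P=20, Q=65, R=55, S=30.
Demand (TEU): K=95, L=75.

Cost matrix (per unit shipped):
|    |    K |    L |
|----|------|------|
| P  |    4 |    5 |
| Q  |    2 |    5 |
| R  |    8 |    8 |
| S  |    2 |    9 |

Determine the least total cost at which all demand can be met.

730

One minimum-cost allocation:
  P→L: 20 × 5 = 100
  Q→K: 65 × 2 = 130
  R→L: 55 × 8 = 440
  S→K: 30 × 2 = 60
Total = 100 + 130 + 440 + 60 = 730.
(Supply check: P ships 20; Q ships 65; R ships 55; S ships 30.)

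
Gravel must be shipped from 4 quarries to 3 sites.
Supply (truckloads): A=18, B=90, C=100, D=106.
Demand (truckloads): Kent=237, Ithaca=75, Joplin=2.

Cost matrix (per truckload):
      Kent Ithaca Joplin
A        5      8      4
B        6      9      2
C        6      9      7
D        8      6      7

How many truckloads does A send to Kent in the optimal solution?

The minimum-cost plan:
  A–Kent: 18 × 5 = 90
  B–Kent: 88 × 6 = 528
  B–Joplin: 2 × 2 = 4
  C–Kent: 100 × 6 = 600
  D–Kent: 31 × 8 = 248
  D–Ithaca: 75 × 6 = 450
Total cost = 1920.
So A→Kent carries 18 truckloads.

18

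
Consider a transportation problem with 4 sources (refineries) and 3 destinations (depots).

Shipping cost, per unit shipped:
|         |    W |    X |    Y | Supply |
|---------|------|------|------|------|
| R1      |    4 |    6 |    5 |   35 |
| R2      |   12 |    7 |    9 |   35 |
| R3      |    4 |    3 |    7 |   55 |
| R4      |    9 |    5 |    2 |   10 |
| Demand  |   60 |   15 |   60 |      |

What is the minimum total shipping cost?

695

A cheapest plan:
  R1 to W: 5 kL
  R1 to Y: 30 kL
  R2 to X: 15 kL
  R2 to Y: 20 kL
  R3 to W: 55 kL
  R4 to Y: 10 kL
Total cost = 695.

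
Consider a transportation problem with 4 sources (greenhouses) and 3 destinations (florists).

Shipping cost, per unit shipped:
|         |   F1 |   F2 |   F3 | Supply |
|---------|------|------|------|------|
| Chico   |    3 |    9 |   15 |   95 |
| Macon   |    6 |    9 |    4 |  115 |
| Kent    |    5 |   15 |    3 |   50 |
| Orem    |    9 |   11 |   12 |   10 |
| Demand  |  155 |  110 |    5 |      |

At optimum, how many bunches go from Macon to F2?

The minimum-cost plan:
  Chico to F1: 95 bunches
  Macon to F1: 10 bunches
  Macon to F2: 100 bunches
  Macon to F3: 5 bunches
  Kent to F1: 50 bunches
  Orem to F2: 10 bunches
Total cost = 1625.
So Macon→F2 carries 100 bunches.

100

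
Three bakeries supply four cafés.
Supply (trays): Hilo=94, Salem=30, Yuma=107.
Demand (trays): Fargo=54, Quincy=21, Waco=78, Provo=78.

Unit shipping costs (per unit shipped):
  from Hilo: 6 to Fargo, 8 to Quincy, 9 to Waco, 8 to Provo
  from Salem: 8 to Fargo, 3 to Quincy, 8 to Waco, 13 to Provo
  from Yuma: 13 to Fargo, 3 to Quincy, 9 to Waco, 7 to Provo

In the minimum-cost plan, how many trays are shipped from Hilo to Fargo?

The minimum-cost plan:
  Hilo to Fargo: 54 × 6 = 324
  Hilo to Waco: 40 × 9 = 360
  Salem to Waco: 30 × 8 = 240
  Yuma to Quincy: 21 × 3 = 63
  Yuma to Waco: 8 × 9 = 72
  Yuma to Provo: 78 × 7 = 546
Total cost = 1605.
So Hilo→Fargo carries 54 trays.

54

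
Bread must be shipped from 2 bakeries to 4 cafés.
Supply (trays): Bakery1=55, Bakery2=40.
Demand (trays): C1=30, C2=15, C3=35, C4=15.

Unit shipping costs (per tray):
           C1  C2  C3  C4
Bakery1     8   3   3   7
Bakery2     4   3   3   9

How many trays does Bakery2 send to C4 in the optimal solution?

0

Solving gives:
  Bakery1->C2: 15 × 3 = 45
  Bakery1->C3: 25 × 3 = 75
  Bakery1->C4: 15 × 7 = 105
  Bakery2->C1: 30 × 4 = 120
  Bakery2->C3: 10 × 3 = 30
Total cost = 375.
The route Bakery2→C4 is not used.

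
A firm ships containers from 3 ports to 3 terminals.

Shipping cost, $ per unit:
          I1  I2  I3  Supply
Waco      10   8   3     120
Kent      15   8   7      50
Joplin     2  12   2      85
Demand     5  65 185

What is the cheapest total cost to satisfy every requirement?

1005

Optimal allocation:
  Waco->I2: 15 × $8 = $120
  Waco->I3: 105 × $3 = $315
  Kent->I2: 50 × $8 = $400
  Joplin->I1: 5 × $2 = $10
  Joplin->I3: 80 × $2 = $160
Total = 120 + 315 + 400 + 10 + 160 = $1005.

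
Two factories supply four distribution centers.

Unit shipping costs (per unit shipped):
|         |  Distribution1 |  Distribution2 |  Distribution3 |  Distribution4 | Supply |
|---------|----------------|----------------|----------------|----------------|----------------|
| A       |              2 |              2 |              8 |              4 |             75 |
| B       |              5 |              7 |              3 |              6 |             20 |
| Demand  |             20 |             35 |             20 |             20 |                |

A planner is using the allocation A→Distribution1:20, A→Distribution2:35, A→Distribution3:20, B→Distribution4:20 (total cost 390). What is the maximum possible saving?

140

Current plan cost = 20·2 + 35·2 + 20·8 + 20·6 = 390.
Optimal plan:
  A to Distribution1: 20 × 2 = 40
  A to Distribution2: 35 × 2 = 70
  A to Distribution4: 20 × 4 = 80
  B to Distribution3: 20 × 3 = 60
Optimal cost = 250.
Saving = 390 − 250 = 140.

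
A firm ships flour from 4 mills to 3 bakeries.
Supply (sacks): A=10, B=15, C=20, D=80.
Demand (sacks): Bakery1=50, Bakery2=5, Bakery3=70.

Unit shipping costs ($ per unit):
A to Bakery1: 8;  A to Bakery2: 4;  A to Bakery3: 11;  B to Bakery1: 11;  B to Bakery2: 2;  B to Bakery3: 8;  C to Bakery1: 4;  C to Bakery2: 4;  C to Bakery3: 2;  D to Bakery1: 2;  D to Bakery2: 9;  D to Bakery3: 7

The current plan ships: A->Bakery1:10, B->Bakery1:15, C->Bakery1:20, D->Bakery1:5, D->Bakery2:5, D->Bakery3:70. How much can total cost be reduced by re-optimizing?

325

Current plan cost = 10·8 + 15·11 + 20·4 + 5·2 + 5·9 + 70·7 = $870.
Optimal plan:
  A→Bakery2: 5 × $4 = $20
  A→Bakery3: 5 × $11 = $55
  B→Bakery3: 15 × $8 = $120
  C→Bakery3: 20 × $2 = $40
  D→Bakery1: 50 × $2 = $100
  D→Bakery3: 30 × $7 = $210
Optimal cost = $545.
Saving = 870 − 545 = $325.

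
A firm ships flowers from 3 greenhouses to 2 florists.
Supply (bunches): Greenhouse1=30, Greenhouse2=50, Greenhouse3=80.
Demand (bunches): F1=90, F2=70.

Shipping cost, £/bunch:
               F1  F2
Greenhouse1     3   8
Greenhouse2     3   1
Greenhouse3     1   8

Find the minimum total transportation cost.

One minimum-cost allocation:
  Greenhouse1–F1: 10 × £3 = £30
  Greenhouse1–F2: 20 × £8 = £160
  Greenhouse2–F2: 50 × £1 = £50
  Greenhouse3–F1: 80 × £1 = £80
Total = 30 + 160 + 50 + 80 = £320.
(Supply check: Greenhouse1 ships 30; Greenhouse2 ships 50; Greenhouse3 ships 80.)

320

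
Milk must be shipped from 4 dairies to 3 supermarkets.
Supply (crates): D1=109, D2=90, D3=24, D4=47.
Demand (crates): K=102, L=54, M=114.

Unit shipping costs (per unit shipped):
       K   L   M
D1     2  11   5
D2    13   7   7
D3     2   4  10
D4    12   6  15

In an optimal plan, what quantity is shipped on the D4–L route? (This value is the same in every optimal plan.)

Solving gives:
  D1–K: 85 × 2 = 170
  D1–M: 24 × 5 = 120
  D2–M: 90 × 7 = 630
  D3–K: 17 × 2 = 34
  D3–L: 7 × 4 = 28
  D4–L: 47 × 6 = 282
Total cost = 1264.
So D4→L carries 47 crates.

47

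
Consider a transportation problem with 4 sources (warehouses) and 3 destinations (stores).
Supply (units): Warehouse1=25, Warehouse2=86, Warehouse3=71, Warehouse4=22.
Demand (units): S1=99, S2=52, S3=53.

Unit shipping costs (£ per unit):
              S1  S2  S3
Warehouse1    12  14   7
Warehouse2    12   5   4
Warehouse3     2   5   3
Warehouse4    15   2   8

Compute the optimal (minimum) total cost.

884

Optimal allocation:
  Warehouse1->S1: 25 units
  Warehouse2->S1: 3 units
  Warehouse2->S2: 30 units
  Warehouse2->S3: 53 units
  Warehouse3->S1: 71 units
  Warehouse4->S2: 22 units
Total cost = £884.
(Supply check: Warehouse1 ships 25; Warehouse2 ships 86; Warehouse3 ships 71; Warehouse4 ships 22.)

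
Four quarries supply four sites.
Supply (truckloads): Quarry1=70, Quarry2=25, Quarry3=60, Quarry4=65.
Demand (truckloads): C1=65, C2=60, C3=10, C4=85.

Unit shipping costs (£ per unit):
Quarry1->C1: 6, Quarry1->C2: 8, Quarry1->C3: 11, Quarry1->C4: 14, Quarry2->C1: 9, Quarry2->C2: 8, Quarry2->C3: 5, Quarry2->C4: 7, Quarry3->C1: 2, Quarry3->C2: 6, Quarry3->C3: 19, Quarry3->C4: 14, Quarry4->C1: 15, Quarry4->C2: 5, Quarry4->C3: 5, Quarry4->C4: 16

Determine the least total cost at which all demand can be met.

1530

Optimal allocation:
  Quarry1->C1: 5 × £6 = £30
  Quarry1->C2: 5 × £8 = £40
  Quarry1->C4: 60 × £14 = £840
  Quarry2->C4: 25 × £7 = £175
  Quarry3->C1: 60 × £2 = £120
  Quarry4->C2: 55 × £5 = £275
  Quarry4->C3: 10 × £5 = £50
Total = 30 + 40 + 840 + 175 + 120 + 275 + 50 = £1530.
(Supply check: Quarry1 ships 70; Quarry2 ships 25; Quarry3 ships 60; Quarry4 ships 65.)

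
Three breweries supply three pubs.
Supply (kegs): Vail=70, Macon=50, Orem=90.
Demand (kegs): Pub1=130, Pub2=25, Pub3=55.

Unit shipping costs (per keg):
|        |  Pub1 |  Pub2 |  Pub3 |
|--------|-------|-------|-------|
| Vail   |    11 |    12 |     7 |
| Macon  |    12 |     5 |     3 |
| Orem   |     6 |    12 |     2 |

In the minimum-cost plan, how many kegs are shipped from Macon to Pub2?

Optimal shipments:
  Vail to Pub1: 40 kegs
  Vail to Pub3: 30 kegs
  Macon to Pub2: 25 kegs
  Macon to Pub3: 25 kegs
  Orem to Pub1: 90 kegs
Total cost = 1390.
So Macon→Pub2 carries 25 kegs.

25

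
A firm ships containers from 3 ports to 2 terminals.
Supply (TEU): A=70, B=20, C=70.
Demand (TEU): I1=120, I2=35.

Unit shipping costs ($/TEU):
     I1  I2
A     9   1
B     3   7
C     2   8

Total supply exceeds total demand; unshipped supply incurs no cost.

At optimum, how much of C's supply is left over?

An optimal plan:
  A->I1: 30 × $9 = $270
  A->I2: 35 × $1 = $35
  B->I1: 20 × $3 = $60
  C->I1: 70 × $2 = $140
Total cost = $505.
C ships 70 of its 70, leaving 0.

0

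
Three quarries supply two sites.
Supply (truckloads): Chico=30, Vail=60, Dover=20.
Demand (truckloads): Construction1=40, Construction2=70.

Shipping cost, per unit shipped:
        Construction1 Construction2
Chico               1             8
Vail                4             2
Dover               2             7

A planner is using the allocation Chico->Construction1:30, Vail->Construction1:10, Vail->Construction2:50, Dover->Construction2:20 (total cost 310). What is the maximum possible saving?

Current plan cost = 30·1 + 10·4 + 50·2 + 20·7 = 310.
Optimal plan:
  Chico–Construction1: 30 truckloads
  Vail–Construction2: 60 truckloads
  Dover–Construction1: 10 truckloads
  Dover–Construction2: 10 truckloads
Optimal cost = 240.
Saving = 310 − 240 = 70.

70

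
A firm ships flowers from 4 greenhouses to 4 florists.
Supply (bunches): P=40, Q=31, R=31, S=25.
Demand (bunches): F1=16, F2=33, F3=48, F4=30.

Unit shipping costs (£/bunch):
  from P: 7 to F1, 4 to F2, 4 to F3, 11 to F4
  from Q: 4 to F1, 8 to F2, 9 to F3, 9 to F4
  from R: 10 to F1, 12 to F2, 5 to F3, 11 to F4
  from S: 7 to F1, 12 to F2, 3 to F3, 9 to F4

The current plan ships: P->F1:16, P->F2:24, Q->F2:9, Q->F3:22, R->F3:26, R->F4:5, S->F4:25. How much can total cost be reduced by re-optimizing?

209

Current plan cost = 16·7 + 24·4 + 9·8 + 22·9 + 26·5 + 5·11 + 25·9 = £888.
Optimal plan:
  P–F2: 33 × £4 = £132
  P–F3: 7 × £4 = £28
  Q–F1: 16 × £4 = £64
  Q–F4: 15 × £9 = £135
  R–F3: 31 × £5 = £155
  S–F3: 10 × £3 = £30
  S–F4: 15 × £9 = £135
Optimal cost = £679.
Saving = 888 − 679 = £209.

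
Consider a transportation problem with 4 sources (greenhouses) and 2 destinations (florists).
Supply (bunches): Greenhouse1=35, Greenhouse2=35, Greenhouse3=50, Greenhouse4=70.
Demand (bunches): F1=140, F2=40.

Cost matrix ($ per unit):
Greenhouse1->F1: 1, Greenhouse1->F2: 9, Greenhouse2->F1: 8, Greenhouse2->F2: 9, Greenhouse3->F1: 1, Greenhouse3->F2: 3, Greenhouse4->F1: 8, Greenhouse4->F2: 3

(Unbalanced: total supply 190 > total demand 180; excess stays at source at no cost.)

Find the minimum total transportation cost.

645

Optimal allocation:
  Greenhouse1->F1: 35 × $1 = $35
  Greenhouse2->F1: 35 × $8 = $280
  Greenhouse3->F1: 50 × $1 = $50
  Greenhouse4->F1: 20 × $8 = $160
  Greenhouse4->F2: 40 × $3 = $120
Total = 35 + 280 + 50 + 160 + 120 = $645.
(Supply check: Greenhouse1 ships 35; Greenhouse2 ships 35; Greenhouse3 ships 50; Greenhouse4 ships 60.)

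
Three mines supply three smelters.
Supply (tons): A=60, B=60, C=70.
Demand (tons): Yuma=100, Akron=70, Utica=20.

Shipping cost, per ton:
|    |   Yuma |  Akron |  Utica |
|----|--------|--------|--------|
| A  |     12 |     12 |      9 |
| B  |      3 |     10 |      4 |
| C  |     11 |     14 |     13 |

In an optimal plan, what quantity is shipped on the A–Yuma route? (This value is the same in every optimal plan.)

0

Optimal shipments:
  A to Akron: 40 × 12 = 480
  A to Utica: 20 × 9 = 180
  B to Yuma: 60 × 3 = 180
  C to Yuma: 40 × 11 = 440
  C to Akron: 30 × 14 = 420
Total cost = 1700.
The route A→Yuma is not used.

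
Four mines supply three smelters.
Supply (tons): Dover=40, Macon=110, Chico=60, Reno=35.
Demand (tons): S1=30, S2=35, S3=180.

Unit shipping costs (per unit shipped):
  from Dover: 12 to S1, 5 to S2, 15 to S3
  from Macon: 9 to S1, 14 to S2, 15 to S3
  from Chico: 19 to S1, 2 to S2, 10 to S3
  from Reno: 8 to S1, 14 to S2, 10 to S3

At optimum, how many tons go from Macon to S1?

Optimal shipments:
  Dover→S2: 35 × 5 = 175
  Dover→S3: 5 × 15 = 75
  Macon→S1: 30 × 9 = 270
  Macon→S3: 80 × 15 = 1200
  Chico→S3: 60 × 10 = 600
  Reno→S3: 35 × 10 = 350
Total cost = 2670.
So Macon→S1 carries 30 tons.

30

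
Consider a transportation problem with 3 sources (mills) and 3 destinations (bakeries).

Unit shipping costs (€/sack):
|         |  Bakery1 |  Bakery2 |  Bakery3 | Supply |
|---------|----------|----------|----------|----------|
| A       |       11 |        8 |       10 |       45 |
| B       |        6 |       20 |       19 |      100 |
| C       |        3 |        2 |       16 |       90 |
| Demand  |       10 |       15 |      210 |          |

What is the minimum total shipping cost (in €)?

One minimum-cost allocation:
  A->Bakery3: 45 × €10 = €450
  B->Bakery3: 100 × €19 = €1900
  C->Bakery1: 10 × €3 = €30
  C->Bakery2: 15 × €2 = €30
  C->Bakery3: 65 × €16 = €1040
Total = 450 + 1900 + 30 + 30 + 1040 = €3450.

3450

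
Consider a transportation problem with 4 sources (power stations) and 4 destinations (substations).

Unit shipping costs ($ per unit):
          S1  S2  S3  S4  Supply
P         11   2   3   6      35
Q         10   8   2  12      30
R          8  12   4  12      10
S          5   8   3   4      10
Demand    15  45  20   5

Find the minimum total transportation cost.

315

Optimal allocation:
  P–S2: 35 × $2 = $70
  Q–S2: 10 × $8 = $80
  Q–S3: 20 × $2 = $40
  R–S1: 10 × $8 = $80
  S–S1: 5 × $5 = $25
  S–S4: 5 × $4 = $20
Total = 70 + 80 + 40 + 80 + 25 + 20 = $315.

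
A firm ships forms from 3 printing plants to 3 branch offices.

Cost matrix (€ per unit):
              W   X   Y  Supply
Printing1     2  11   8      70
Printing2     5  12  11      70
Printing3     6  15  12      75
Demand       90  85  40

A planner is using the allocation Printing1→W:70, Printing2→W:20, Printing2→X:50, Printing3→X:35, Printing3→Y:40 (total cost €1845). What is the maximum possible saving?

Current plan cost = 70·2 + 20·5 + 50·12 + 35·15 + 40·12 = €1845.
Optimal plan:
  Printing1->W: 15 × €2 = €30
  Printing1->X: 15 × €11 = €165
  Printing1->Y: 40 × €8 = €320
  Printing2->X: 70 × €12 = €840
  Printing3->W: 75 × €6 = €450
Optimal cost = €1805.
Saving = 1845 − 1805 = €40.

40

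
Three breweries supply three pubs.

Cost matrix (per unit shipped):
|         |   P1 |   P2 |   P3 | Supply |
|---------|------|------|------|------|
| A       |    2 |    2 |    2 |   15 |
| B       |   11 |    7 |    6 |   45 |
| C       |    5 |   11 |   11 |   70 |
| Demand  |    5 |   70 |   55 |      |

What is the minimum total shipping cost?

1040

A cheapest plan:
  A->P2: 5 × 2 = 10
  A->P3: 10 × 2 = 20
  B->P3: 45 × 6 = 270
  C->P1: 5 × 5 = 25
  C->P2: 65 × 11 = 715
Total = 10 + 20 + 270 + 25 + 715 = 1040.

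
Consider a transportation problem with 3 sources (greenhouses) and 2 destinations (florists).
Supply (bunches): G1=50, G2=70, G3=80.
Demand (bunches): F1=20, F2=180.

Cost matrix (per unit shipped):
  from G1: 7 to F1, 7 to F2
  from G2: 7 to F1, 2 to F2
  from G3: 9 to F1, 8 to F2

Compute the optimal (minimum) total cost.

One minimum-cost allocation:
  G1 to F1: 20 × 7 = 140
  G1 to F2: 30 × 7 = 210
  G2 to F2: 70 × 2 = 140
  G3 to F2: 80 × 8 = 640
Total = 140 + 210 + 140 + 640 = 1130.
(Supply check: G1 ships 50; G2 ships 70; G3 ships 80.)

1130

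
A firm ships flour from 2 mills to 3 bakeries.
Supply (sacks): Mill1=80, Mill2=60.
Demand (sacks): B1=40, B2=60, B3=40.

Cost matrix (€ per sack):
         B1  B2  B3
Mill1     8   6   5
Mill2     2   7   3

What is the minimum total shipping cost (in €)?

An optimal shipping plan:
  Mill1→B2: 60 × €6 = €360
  Mill1→B3: 20 × €5 = €100
  Mill2→B1: 40 × €2 = €80
  Mill2→B3: 20 × €3 = €60
Total = 360 + 100 + 80 + 60 = €600.

600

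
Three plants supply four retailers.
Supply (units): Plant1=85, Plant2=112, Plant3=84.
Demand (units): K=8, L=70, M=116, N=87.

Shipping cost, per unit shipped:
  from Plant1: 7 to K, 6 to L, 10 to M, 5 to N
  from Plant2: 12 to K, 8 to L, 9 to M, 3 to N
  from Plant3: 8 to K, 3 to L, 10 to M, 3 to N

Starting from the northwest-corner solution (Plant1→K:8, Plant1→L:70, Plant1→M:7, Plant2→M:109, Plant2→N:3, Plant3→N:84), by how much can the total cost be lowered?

Current plan cost = 8·7 + 70·6 + 7·10 + 109·9 + 3·3 + 84·3 = 1788.
Optimal plan:
  Plant1–K: 8 × 7 = 56
  Plant1–M: 77 × 10 = 770
  Plant2–M: 39 × 9 = 351
  Plant2–N: 73 × 3 = 219
  Plant3–L: 70 × 3 = 210
  Plant3–N: 14 × 3 = 42
Optimal cost = 1648.
Saving = 1788 − 1648 = 140.

140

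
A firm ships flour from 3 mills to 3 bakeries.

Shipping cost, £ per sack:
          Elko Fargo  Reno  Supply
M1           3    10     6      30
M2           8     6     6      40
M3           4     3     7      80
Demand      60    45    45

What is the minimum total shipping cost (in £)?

620

A cheapest plan:
  M1–Elko: 25 sacks
  M1–Reno: 5 sacks
  M2–Reno: 40 sacks
  M3–Elko: 35 sacks
  M3–Fargo: 45 sacks
Total cost = £620.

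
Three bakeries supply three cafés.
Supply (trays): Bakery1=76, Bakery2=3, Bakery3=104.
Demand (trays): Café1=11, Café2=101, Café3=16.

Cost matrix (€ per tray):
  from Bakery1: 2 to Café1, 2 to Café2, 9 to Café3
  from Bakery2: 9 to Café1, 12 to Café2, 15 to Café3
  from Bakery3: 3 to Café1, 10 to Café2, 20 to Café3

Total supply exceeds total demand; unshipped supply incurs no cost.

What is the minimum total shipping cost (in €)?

One minimum-cost allocation:
  Bakery1→Café2: 63 × €2 = €126
  Bakery1→Café3: 13 × €9 = €117
  Bakery2→Café3: 3 × €15 = €45
  Bakery3→Café1: 11 × €3 = €33
  Bakery3→Café2: 38 × €10 = €380
Total = 126 + 117 + 45 + 33 + 380 = €701.

701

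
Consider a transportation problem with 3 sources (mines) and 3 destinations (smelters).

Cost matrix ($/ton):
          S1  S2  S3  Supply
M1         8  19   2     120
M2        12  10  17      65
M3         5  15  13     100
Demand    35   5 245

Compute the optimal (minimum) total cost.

2330

Optimal allocation:
  M1->S3: 120 × $2 = $240
  M2->S2: 5 × $10 = $50
  M2->S3: 60 × $17 = $1020
  M3->S1: 35 × $5 = $175
  M3->S3: 65 × $13 = $845
Total = 240 + 50 + 1020 + 175 + 845 = $2330.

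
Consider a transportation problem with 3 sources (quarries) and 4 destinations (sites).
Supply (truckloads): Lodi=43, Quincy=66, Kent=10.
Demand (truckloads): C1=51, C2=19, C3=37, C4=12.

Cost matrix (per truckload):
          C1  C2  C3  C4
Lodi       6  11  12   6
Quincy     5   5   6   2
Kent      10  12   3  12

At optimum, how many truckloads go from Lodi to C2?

Optimal shipments:
  Lodi to C1: 43 truckloads
  Quincy to C1: 8 truckloads
  Quincy to C2: 19 truckloads
  Quincy to C3: 27 truckloads
  Quincy to C4: 12 truckloads
  Kent to C3: 10 truckloads
Total cost = 609.
The route Lodi→C2 is not used.

0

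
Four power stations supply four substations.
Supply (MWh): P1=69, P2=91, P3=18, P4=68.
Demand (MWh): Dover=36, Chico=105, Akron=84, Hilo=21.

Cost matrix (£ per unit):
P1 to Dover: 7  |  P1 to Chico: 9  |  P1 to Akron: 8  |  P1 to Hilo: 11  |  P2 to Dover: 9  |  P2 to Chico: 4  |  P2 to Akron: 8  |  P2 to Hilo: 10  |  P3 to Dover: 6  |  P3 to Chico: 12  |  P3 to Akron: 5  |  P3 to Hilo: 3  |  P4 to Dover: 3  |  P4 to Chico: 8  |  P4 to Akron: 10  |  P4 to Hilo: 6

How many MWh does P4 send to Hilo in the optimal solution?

18

Solving gives:
  P1–Akron: 69 × £8 = £552
  P2–Chico: 91 × £4 = £364
  P3–Akron: 15 × £5 = £75
  P3–Hilo: 3 × £3 = £9
  P4–Dover: 36 × £3 = £108
  P4–Chico: 14 × £8 = £112
  P4–Hilo: 18 × £6 = £108
Total cost = £1328.
So P4→Hilo carries 18 MWh.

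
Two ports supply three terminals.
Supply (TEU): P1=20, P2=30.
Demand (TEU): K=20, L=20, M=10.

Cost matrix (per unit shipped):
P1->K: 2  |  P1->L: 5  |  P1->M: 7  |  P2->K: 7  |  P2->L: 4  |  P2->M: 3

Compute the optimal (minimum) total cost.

150

An optimal shipping plan:
  P1->K: 20 TEU
  P2->L: 20 TEU
  P2->M: 10 TEU
Total cost = 150.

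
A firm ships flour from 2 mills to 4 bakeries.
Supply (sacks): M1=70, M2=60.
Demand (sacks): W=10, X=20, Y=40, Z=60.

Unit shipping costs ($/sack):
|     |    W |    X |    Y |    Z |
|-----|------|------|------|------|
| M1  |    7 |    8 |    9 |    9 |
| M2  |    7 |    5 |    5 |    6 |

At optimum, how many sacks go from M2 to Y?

40

The minimum-cost plan:
  M1→W: 10 × $7 = $70
  M1→X: 20 × $8 = $160
  M1→Z: 40 × $9 = $360
  M2→Y: 40 × $5 = $200
  M2→Z: 20 × $6 = $120
Total cost = $910.
So M2→Y carries 40 sacks.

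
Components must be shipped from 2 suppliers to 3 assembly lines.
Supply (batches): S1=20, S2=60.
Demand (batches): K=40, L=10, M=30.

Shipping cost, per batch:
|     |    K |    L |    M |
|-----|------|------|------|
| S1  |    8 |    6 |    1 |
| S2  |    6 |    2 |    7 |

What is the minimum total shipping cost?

One minimum-cost allocation:
  S1–M: 20 × 1 = 20
  S2–K: 40 × 6 = 240
  S2–L: 10 × 2 = 20
  S2–M: 10 × 7 = 70
Total = 20 + 240 + 20 + 70 = 350.
(Supply check: S1 ships 20; S2 ships 60.)

350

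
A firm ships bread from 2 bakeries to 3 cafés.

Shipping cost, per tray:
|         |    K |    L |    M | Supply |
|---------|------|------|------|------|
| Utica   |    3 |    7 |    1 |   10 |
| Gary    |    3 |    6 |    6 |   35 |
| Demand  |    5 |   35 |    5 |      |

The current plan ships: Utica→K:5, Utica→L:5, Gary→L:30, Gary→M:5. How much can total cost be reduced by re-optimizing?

Current plan cost = 5·3 + 5·7 + 30·6 + 5·6 = 260.
Optimal plan:
  Utica to K: 5 × 3 = 15
  Utica to M: 5 × 1 = 5
  Gary to L: 35 × 6 = 210
Optimal cost = 230.
Saving = 260 − 230 = 30.

30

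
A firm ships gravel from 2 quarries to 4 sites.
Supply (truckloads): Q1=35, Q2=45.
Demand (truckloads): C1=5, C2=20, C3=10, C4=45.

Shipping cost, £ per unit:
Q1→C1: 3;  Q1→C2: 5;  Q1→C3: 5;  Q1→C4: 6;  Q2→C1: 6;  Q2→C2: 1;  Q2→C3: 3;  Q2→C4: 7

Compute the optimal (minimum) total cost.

One minimum-cost allocation:
  Q1->C1: 5 × £3 = £15
  Q1->C4: 30 × £6 = £180
  Q2->C2: 20 × £1 = £20
  Q2->C3: 10 × £3 = £30
  Q2->C4: 15 × £7 = £105
Total = 15 + 180 + 20 + 30 + 105 = £350.

350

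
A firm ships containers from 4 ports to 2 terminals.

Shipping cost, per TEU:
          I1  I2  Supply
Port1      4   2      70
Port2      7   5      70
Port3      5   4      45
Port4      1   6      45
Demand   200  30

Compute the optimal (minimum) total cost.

980

One minimum-cost allocation:
  Port1→I1: 40 × 4 = 160
  Port1→I2: 30 × 2 = 60
  Port2→I1: 70 × 7 = 490
  Port3→I1: 45 × 5 = 225
  Port4→I1: 45 × 1 = 45
Total = 160 + 60 + 490 + 225 + 45 = 980.
(Supply check: Port1 ships 70; Port2 ships 70; Port3 ships 45; Port4 ships 45.)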